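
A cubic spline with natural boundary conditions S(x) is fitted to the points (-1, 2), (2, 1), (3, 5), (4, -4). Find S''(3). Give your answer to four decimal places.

With M_i denoting the second derivative at x_i, h_i = 3, 1, 1, and Δ_i = (y_(i+1) − y_i)/h_i = -1/3, 4, -9:
  3·M_0 + 8·M_1 + 1·M_2 = 6(Δ_1 - Δ_0) = 26
  1·M_1 + 4·M_2 + 1·M_3 = 6(Δ_2 - Δ_1) = -78
Natural end conditions: M_0 = M_3 = 0.
Forward elimination and back-substitution give M_0 = 0, M_1 = 182/31, M_2 = -650/31, M_3 = 0.

-20.9677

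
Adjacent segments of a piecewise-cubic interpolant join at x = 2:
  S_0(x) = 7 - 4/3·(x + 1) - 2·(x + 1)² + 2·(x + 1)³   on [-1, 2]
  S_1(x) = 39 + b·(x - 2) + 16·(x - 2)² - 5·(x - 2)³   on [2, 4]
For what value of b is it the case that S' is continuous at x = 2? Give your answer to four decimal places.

40.6667

S_0'(x) = -4/3 - 4·(x + 1) + 6·(x + 1)², so S_0'(2) = 122/3. On the right, S_1'(2) = b, so b = 122/3.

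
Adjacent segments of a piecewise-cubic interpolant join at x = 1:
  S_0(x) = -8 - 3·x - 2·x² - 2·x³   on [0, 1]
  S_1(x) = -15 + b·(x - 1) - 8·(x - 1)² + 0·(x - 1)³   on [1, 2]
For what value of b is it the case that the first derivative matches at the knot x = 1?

-13

S_0'(x) = -3 - 4·x - 6·x², so S_0'(1) = -13. On the right, S_1'(1) = b, so b = -13.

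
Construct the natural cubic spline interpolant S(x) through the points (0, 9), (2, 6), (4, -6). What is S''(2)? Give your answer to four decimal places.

-3.3750

Let M_i = S''(x_i). Step sizes h_i = 2, 2; slopes of the chords Δ_i = (y_(i+1) - y_i)/h_i = -3/2, -6.
  2·M_0 + 8·M_1 + 2·M_2 = 6(Δ_1 - Δ_0) = -27
Natural end conditions: M_0 = M_2 = 0.
Forward elimination and back-substitution give M_0 = 0, M_1 = -27/8, M_2 = 0.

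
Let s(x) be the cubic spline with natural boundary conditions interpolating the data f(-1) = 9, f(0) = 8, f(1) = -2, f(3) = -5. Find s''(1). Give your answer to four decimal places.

With σ_i denoting the second derivative at x_i, h_i = 1, 1, 2, and Δ_i = (y_(i+1) − y_i)/h_i = -1, -10, -3/2:
  1·σ_0 + 4·σ_1 + 1·σ_2 = 6(Δ_1 - Δ_0) = -54
  1·σ_1 + 6·σ_2 + 2·σ_3 = 6(Δ_2 - Δ_1) = 51
Natural end conditions: σ_0 = σ_3 = 0.
Forward elimination and back-substitution give σ_0 = 0, σ_1 = -375/23, σ_2 = 258/23, σ_3 = 0.

11.2174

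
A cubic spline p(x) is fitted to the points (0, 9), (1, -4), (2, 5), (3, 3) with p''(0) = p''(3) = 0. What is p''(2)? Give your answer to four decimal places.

-26.4000

Put σ_i = p'' at the i-th knot. Here h = (1, 1, 1) and Δ = (-13, 9, -2), so the interior equations h_(i-1)·σ_(i-1) + 2(h_(i-1)+h_i)·σ_i + h_i·σ_(i+1) = 6(Δ_i − Δ_(i-1)) read
  1·σ_0 + 4·σ_1 + 1·σ_2 = 6(Δ_1 - Δ_0) = 132
  1·σ_1 + 4·σ_2 + 1·σ_3 = 6(Δ_2 - Δ_1) = -66
Natural end conditions: σ_0 = σ_3 = 0.
Forward elimination and back-substitution give σ_0 = 0, σ_1 = 198/5, σ_2 = -132/5, σ_3 = 0.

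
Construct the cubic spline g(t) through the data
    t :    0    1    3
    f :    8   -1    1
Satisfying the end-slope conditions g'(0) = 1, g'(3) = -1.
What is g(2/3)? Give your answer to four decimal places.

Write M_i for g''(x_i). With h_i = 1, 2 and divided differences Δ_i = -9, 1, the continuity of g' gives the tridiagonal system
  1·M_0 + 6·M_1 + 2·M_2 = 6(Δ_1 - Δ_0) = 60
Clamped end conditions give two more equations: 2h_0·M_0 + h_0·M_1 = 6(Δ_0 - g'(0)) = -60 and h_1·M_1 + 2h_1·M_2 = 6(g'(3) - Δ_1) = -12.
Forward elimination and back-substitution give M_0 = -122/3, M_1 = 64/3, M_2 = -41/3.
On [0, 1], g(t) = 8 + 1·t - 61/3·t² + 31/3·t³.
With t = 2/3: g(2/3) = 218/81.

2.6914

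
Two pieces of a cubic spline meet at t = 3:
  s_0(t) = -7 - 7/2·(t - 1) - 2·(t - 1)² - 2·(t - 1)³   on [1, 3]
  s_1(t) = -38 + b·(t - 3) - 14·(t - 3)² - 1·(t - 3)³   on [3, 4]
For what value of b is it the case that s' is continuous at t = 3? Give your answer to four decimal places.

-35.5000

s_0'(t) = -7/2 - 4·(t - 1) - 6·(t - 1)², so s_0'(3) = -71/2. On the right, s_1'(3) = b, so b = -71/2.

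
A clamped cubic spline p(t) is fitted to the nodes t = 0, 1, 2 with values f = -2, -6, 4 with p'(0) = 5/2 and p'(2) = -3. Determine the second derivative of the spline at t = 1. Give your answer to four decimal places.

Let M_i = p''(x_i). Step sizes h_i = 1, 1; slopes of the chords Δ_i = (y_(i+1) - y_i)/h_i = -4, 10.
  1·M_0 + 4·M_1 + 1·M_2 = 6(Δ_1 - Δ_0) = 84
Clamped end conditions give two more equations: 2h_0·M_0 + h_0·M_1 = 6(Δ_0 - p'(0)) = -39 and h_1·M_1 + 2h_1·M_2 = 6(p'(2) - Δ_1) = -78.
Hence M_0 = -173/4, M_1 = 95/2, M_2 = -251/4.

47.5000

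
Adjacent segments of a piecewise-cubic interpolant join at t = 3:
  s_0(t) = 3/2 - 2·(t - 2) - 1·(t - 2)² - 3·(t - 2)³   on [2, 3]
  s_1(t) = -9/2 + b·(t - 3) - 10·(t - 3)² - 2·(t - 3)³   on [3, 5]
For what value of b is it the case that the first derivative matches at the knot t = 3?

-13

s_0'(t) = -2 - 2·(t - 2) - 9·(t - 2)², so s_0'(3) = -13. On the right, s_1'(3) = b, so b = -13.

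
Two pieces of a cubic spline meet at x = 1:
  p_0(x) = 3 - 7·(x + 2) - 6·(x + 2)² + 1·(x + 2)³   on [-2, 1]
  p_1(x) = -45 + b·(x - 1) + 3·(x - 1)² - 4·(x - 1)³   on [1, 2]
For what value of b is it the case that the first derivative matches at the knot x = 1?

-16

p_0'(x) = -7 - 12·(x + 2) + 3·(x + 2)², so p_0'(1) = -16. On the right, p_1'(1) = b, so b = -16.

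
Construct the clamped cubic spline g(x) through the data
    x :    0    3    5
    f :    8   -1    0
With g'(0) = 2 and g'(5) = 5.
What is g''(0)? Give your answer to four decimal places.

-6.5000

Put σ_i = g'' at the i-th knot. Here h = (3, 2) and Δ = (-3, 1/2), so the interior equations h_(i-1)·σ_(i-1) + 2(h_(i-1)+h_i)·σ_i + h_i·σ_(i+1) = 6(Δ_i − Δ_(i-1)) read
  3·σ_0 + 10·σ_1 + 2·σ_2 = 6(Δ_1 - Δ_0) = 21
Clamped end conditions give two more equations: 2h_0·σ_0 + h_0·σ_1 = 6(Δ_0 - g'(0)) = -30 and h_1·σ_1 + 2h_1·σ_2 = 6(g'(5) - Δ_1) = 27.
Forward elimination and back-substitution give σ_0 = -13/2, σ_1 = 3, σ_2 = 21/4.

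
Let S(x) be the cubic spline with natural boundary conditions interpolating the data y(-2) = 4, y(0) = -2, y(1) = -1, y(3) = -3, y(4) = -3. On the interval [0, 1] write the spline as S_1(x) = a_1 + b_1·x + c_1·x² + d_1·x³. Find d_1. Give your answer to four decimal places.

-1.3441

With m_i denoting the second derivative at x_i, h_i = 2, 1, 2, 1, and Δ_i = (y_(i+1) − y_i)/h_i = -3, 1, -1, 0:
  2·m_0 + 6·m_1 + 1·m_2 = 6(Δ_1 - Δ_0) = 24
  1·m_1 + 6·m_2 + 2·m_3 = 6(Δ_2 - Δ_1) = -12
  2·m_2 + 6·m_3 + 1·m_4 = 6(Δ_3 - Δ_2) = 6
Natural end conditions: m_0 = m_4 = 0.
Forward elimination and back-substitution give m_0 = 0, m_1 = 142/31, m_2 = -108/31, m_3 = 67/31, m_4 = 0.
On [0, 1], with S_1(x) = a_1 + b_1·x + c_1·x² + d_1·x³: c_1 = m_1/2 = 71/31, d_1 = (m_2 - m_1)/(6h_1) = -125/93, b_1 = Δ_1 - h_1(2m_1 + m_2)/6 = 5/93.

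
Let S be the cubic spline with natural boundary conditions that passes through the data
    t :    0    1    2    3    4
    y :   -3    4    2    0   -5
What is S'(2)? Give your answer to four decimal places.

-2.7500

Write σ_i for S''(x_i). With h_i = 1, 1, 1, 1 and divided differences Δ_i = 7, -2, -2, -5, the continuity of S' gives the tridiagonal system
  1·σ_0 + 4·σ_1 + 1·σ_2 = 6(Δ_1 - Δ_0) = -54
  1·σ_1 + 4·σ_2 + 1·σ_3 = 6(Δ_2 - Δ_1) = 0
  1·σ_2 + 4·σ_3 + 1·σ_4 = 6(Δ_3 - Δ_2) = -18
Natural end conditions: σ_0 = σ_4 = 0.
Solving: σ_0 = 0, σ_1 = -207/14, σ_2 = 36/7, σ_3 = -81/14, σ_4 = 0.
On [2, 3], S'(t) = b_2 + 2c_2·(t - 2) + 3d_2·(t - 2)² with b_2 = Δ_2 - h_2(2σ_2 + σ_3)/6 = -11/4, c_2 = σ_2/2 = 18/7, d_2 = (σ_3 - σ_2)/(6h_2) = -51/28. So S'(2) = -11/4.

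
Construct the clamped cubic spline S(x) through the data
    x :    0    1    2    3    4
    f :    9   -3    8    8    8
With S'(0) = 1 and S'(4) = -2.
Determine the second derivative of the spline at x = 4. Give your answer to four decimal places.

-11.7857

Put σ_i = S'' at the i-th knot. Here h = (1, 1, 1, 1) and Δ = (-12, 11, 0, 0), so the interior equations h_(i-1)·σ_(i-1) + 2(h_(i-1)+h_i)·σ_i + h_i·σ_(i+1) = 6(Δ_i − Δ_(i-1)) read
  1·σ_0 + 4·σ_1 + 1·σ_2 = 6(Δ_1 - Δ_0) = 138
  1·σ_1 + 4·σ_2 + 1·σ_3 = 6(Δ_2 - Δ_1) = -66
  1·σ_2 + 4·σ_3 + 1·σ_4 = 6(Δ_3 - Δ_2) = 0
Clamped end conditions give two more equations: 2h_0·σ_0 + h_0·σ_1 = 6(Δ_0 - S'(0)) = -78 and h_3·σ_3 + 2h_3·σ_4 = 6(S'(4) - Δ_3) = -12.
Forward elimination and back-substitution give σ_0 = -969/14, σ_1 = 423/7, σ_2 = -69/2, σ_3 = 81/7, σ_4 = -165/14.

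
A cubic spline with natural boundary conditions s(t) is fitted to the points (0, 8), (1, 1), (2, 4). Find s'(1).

With M_i denoting the second derivative at x_i, h_i = 1, 1, and Δ_i = (y_(i+1) − y_i)/h_i = -7, 3:
  1·M_0 + 4·M_1 + 1·M_2 = 6(Δ_1 - Δ_0) = 60
Natural end conditions: M_0 = M_2 = 0.
Forward elimination and back-substitution give M_0 = 0, M_1 = 15, M_2 = 0.
On [1, 2], s'(t) = b_1 + 2c_1·(t - 1) + 3d_1·(t - 1)² with b_1 = Δ_1 - h_1(2M_1 + M_2)/6 = -2, c_1 = M_1/2 = 15/2, d_1 = (M_2 - M_1)/(6h_1) = -5/2. So s'(1) = -2.

-2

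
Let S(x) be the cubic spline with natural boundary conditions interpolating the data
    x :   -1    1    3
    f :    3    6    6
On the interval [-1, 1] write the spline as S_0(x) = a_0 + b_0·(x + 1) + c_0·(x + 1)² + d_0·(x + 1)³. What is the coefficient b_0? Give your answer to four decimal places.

Write m_i for S''(x_i). With h_i = 2, 2 and divided differences Δ_i = 3/2, 0, the continuity of S' gives the tridiagonal system
  2·m_0 + 8·m_1 + 2·m_2 = 6(Δ_1 - Δ_0) = -9
Natural end conditions: m_0 = m_2 = 0.
Solving the tridiagonal system: m_0 = 0, m_1 = -9/8, m_2 = 0.
On [-1, 1], with S_0(x) = a_0 + b_0·(x + 1) + c_0·(x + 1)² + d_0·(x + 1)³: c_0 = m_0/2 = 0, d_0 = (m_1 - m_0)/(6h_0) = -3/32, b_0 = Δ_0 - h_0(2m_0 + m_1)/6 = 15/8.

1.8750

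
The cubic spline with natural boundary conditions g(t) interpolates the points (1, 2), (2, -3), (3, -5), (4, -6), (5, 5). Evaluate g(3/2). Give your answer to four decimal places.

Put M_i = g'' at the i-th knot. Here h = (1, 1, 1, 1) and Δ = (-5, -2, -1, 11), so the interior equations h_(i-1)·M_(i-1) + 2(h_(i-1)+h_i)·M_i + h_i·M_(i+1) = 6(Δ_i − Δ_(i-1)) read
  1·M_0 + 4·M_1 + 1·M_2 = 6(Δ_1 - Δ_0) = 18
  1·M_1 + 4·M_2 + 1·M_3 = 6(Δ_2 - Δ_1) = 6
  1·M_2 + 4·M_3 + 1·M_4 = 6(Δ_3 - Δ_2) = 72
Natural end conditions: M_0 = M_4 = 0.
Forward elimination and back-substitution give M_0 = 0, M_1 = 159/28, M_2 = -33/7, M_3 = 537/28, M_4 = 0.
On [1, 2], g(t) = 2 - 333/56·(t - 1) + 0·(t - 1)² + 53/56·(t - 1)³.
With (t - 1) = 1/2: g(3/2) = -383/448.

-0.8549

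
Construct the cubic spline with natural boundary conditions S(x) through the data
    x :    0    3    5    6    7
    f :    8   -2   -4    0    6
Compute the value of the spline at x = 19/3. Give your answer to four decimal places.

With m_i denoting the second derivative at x_i, h_i = 3, 2, 1, 1, and Δ_i = (y_(i+1) − y_i)/h_i = -10/3, -1, 4, 6:
  3·m_0 + 10·m_1 + 2·m_2 = 6(Δ_1 - Δ_0) = 14
  2·m_1 + 6·m_2 + 1·m_3 = 6(Δ_2 - Δ_1) = 30
  1·m_2 + 4·m_3 + 1·m_4 = 6(Δ_3 - Δ_2) = 12
Natural end conditions: m_0 = m_4 = 0.
Forward elimination and back-substitution give m_0 = 0, m_1 = 53/107, m_2 = 484/107, m_3 = 200/107, m_4 = 0.
On [6, 7], S(x) = 0 + 1726/321·(x - 6) + 100/107·(x - 6)² - 100/321·(x - 6)³.
With (x - 6) = 1/3: S(19/3) = 16334/8667.

1.8846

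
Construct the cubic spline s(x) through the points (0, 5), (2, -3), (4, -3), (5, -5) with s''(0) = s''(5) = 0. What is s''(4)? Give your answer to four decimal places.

-3.2727

With σ_i denoting the second derivative at x_i, h_i = 2, 2, 1, and Δ_i = (y_(i+1) − y_i)/h_i = -4, 0, -2:
  2·σ_0 + 8·σ_1 + 2·σ_2 = 6(Δ_1 - Δ_0) = 24
  2·σ_1 + 6·σ_2 + 1·σ_3 = 6(Δ_2 - Δ_1) = -12
Natural end conditions: σ_0 = σ_3 = 0.
Hence σ_0 = 0, σ_1 = 42/11, σ_2 = -36/11, σ_3 = 0.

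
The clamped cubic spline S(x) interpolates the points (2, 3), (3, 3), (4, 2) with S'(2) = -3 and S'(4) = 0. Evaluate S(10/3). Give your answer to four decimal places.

Let m_i = S''(x_i). Step sizes h_i = 1, 1; slopes of the chords Δ_i = (y_(i+1) - y_i)/h_i = 0, -1.
  1·m_0 + 4·m_1 + 1·m_2 = 6(Δ_1 - Δ_0) = -6
Clamped end conditions give two more equations: 2h_0·m_0 + h_0·m_1 = 6(Δ_0 - S'(2)) = 18 and h_1·m_1 + 2h_1·m_2 = 6(S'(4) - Δ_1) = 6.
Forward elimination and back-substitution give m_0 = 12, m_1 = -6, m_2 = 6.
On [3, 4], S(x) = 3 + 0·(x - 3) - 3·(x - 3)² + 2·(x - 3)³.
With (x - 3) = 1/3: S(10/3) = 74/27.

2.7407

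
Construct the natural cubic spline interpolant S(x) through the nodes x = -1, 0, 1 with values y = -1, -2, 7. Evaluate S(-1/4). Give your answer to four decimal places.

Put M_i = S'' at the i-th knot. Here h = (1, 1) and Δ = (-1, 9), so the interior equations h_(i-1)·M_(i-1) + 2(h_(i-1)+h_i)·M_i + h_i·M_(i+1) = 6(Δ_i − Δ_(i-1)) read
  1·M_0 + 4·M_1 + 1·M_2 = 6(Δ_1 - Δ_0) = 60
Natural end conditions: M_0 = M_2 = 0.
Solving the tridiagonal system: M_0 = 0, M_1 = 15, M_2 = 0.
On [-1, 0], S(x) = -1 - 7/2·(x + 1) + 0·(x + 1)² + 5/2·(x + 1)³.
With (x + 1) = 3/4: S(-1/4) = -329/128.

-2.5703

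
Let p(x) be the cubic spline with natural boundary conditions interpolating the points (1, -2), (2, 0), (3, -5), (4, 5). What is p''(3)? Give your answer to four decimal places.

Write M_i for p''(x_i). With h_i = 1, 1, 1 and divided differences Δ_i = 2, -5, 10, the continuity of p' gives the tridiagonal system
  1·M_0 + 4·M_1 + 1·M_2 = 6(Δ_1 - Δ_0) = -42
  1·M_1 + 4·M_2 + 1·M_3 = 6(Δ_2 - Δ_1) = 90
Natural end conditions: M_0 = M_3 = 0.
Hence M_0 = 0, M_1 = -86/5, M_2 = 134/5, M_3 = 0.

26.8000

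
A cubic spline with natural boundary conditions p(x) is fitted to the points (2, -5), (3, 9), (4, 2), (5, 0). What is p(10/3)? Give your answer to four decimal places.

8.0543

Write σ_i for p''(x_i). With h_i = 1, 1, 1 and divided differences Δ_i = 14, -7, -2, the continuity of p' gives the tridiagonal system
  1·σ_0 + 4·σ_1 + 1·σ_2 = 6(Δ_1 - Δ_0) = -126
  1·σ_1 + 4·σ_2 + 1·σ_3 = 6(Δ_2 - Δ_1) = 30
Natural end conditions: σ_0 = σ_3 = 0.
Solving: σ_0 = 0, σ_1 = -178/5, σ_2 = 82/5, σ_3 = 0.
On [3, 4], p(x) = 9 + 32/15·(x - 3) - 89/5·(x - 3)² + 26/3·(x - 3)³.
With (x - 3) = 1/3: p(10/3) = 3262/405.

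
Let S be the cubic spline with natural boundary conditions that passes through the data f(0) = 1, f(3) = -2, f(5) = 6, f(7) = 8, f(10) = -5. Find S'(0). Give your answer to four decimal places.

-2.7444

Put σ_i = S'' at the i-th knot. Here h = (3, 2, 2, 3) and Δ = (-1, 4, 1, -13/3), so the interior equations h_(i-1)·σ_(i-1) + 2(h_(i-1)+h_i)·σ_i + h_i·σ_(i+1) = 6(Δ_i − Δ_(i-1)) read
  3·σ_0 + 10·σ_1 + 2·σ_2 = 6(Δ_1 - Δ_0) = 30
  2·σ_1 + 8·σ_2 + 2·σ_3 = 6(Δ_2 - Δ_1) = -18
  2·σ_2 + 10·σ_3 + 3·σ_4 = 6(Δ_3 - Δ_2) = -32
Natural end conditions: σ_0 = σ_4 = 0.
Solving: σ_0 = 0, σ_1 = 157/45, σ_2 = -22/9, σ_3 = -122/45, σ_4 = 0.
On [0, 3], S'(t) = b_0 + 2c_0·t + 3d_0·t² with b_0 = Δ_0 - h_0(2σ_0 + σ_1)/6 = -247/90, c_0 = σ_0/2 = 0, d_0 = (σ_1 - σ_0)/(6h_0) = 157/810. So S'(0) = -247/90.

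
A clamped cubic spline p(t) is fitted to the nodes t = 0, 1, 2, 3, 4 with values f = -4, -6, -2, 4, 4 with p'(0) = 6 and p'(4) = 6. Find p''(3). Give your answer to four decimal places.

Put M_i = p'' at the i-th knot. Here h = (1, 1, 1, 1) and Δ = (-2, 4, 6, 0), so the interior equations h_(i-1)·M_(i-1) + 2(h_(i-1)+h_i)·M_i + h_i·M_(i+1) = 6(Δ_i − Δ_(i-1)) read
  1·M_0 + 4·M_1 + 1·M_2 = 6(Δ_1 - Δ_0) = 36
  1·M_1 + 4·M_2 + 1·M_3 = 6(Δ_2 - Δ_1) = 12
  1·M_2 + 4·M_3 + 1·M_4 = 6(Δ_3 - Δ_2) = -36
Clamped end conditions give two more equations: 2h_0·M_0 + h_0·M_1 = 6(Δ_0 - p'(0)) = -48 and h_3·M_3 + 2h_3·M_4 = 6(p'(4) - Δ_3) = 36.
Hence M_0 = -225/7, M_1 = 114/7, M_2 = 3, M_3 = -114/7, M_4 = 183/7.

-16.2857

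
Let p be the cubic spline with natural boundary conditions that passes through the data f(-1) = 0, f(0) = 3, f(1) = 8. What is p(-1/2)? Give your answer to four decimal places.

Write m_i for p''(x_i). With h_i = 1, 1 and divided differences Δ_i = 3, 5, the continuity of p' gives the tridiagonal system
  1·m_0 + 4·m_1 + 1·m_2 = 6(Δ_1 - Δ_0) = 12
Natural end conditions: m_0 = m_2 = 0.
Forward elimination and back-substitution give m_0 = 0, m_1 = 3, m_2 = 0.
On [-1, 0], p(x) = 0 + 5/2·(x + 1) + 0·(x + 1)² + 1/2·(x + 1)³.
With (x + 1) = 1/2: p(-1/2) = 21/16.

1.3125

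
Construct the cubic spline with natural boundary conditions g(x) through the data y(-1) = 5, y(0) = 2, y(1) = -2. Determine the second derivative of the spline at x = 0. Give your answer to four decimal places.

Let σ_i = g''(x_i). Step sizes h_i = 1, 1; slopes of the chords Δ_i = (y_(i+1) - y_i)/h_i = -3, -4.
  1·σ_0 + 4·σ_1 + 1·σ_2 = 6(Δ_1 - Δ_0) = -6
Natural end conditions: σ_0 = σ_2 = 0.
Hence σ_0 = 0, σ_1 = -3/2, σ_2 = 0.

-1.5000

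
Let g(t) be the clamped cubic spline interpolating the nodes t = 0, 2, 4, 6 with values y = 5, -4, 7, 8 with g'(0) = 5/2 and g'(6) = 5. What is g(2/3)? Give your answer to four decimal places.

Put m_i = g'' at the i-th knot. Here h = (2, 2, 2) and Δ = (-9/2, 11/2, 1/2), so the interior equations h_(i-1)·m_(i-1) + 2(h_(i-1)+h_i)·m_i + h_i·m_(i+1) = 6(Δ_i − Δ_(i-1)) read
  2·m_0 + 8·m_1 + 2·m_2 = 6(Δ_1 - Δ_0) = 60
  2·m_1 + 8·m_2 + 2·m_3 = 6(Δ_2 - Δ_1) = -30
Clamped end conditions give two more equations: 2h_0·m_0 + h_0·m_1 = 6(Δ_0 - g'(0)) = -42 and h_2·m_2 + 2h_2·m_3 = 6(g'(6) - Δ_2) = 27.
Solving: m_0 = -533/30, m_1 = 218/15, m_2 = -311/30, m_3 = 179/15.
On [0, 2], g(t) = 5 + 5/2·t - 533/60·t² + 323/120·t³.
With t = 2/3: g(2/3) = 1424/405.

3.5160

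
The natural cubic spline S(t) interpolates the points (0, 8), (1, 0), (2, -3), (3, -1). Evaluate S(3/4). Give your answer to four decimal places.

Put M_i = S'' at the i-th knot. Here h = (1, 1, 1) and Δ = (-8, -3, 2), so the interior equations h_(i-1)·M_(i-1) + 2(h_(i-1)+h_i)·M_i + h_i·M_(i+1) = 6(Δ_i − Δ_(i-1)) read
  1·M_0 + 4·M_1 + 1·M_2 = 6(Δ_1 - Δ_0) = 30
  1·M_1 + 4·M_2 + 1·M_3 = 6(Δ_2 - Δ_1) = 30
Natural end conditions: M_0 = M_3 = 0.
Solving the tridiagonal system: M_0 = 0, M_1 = 6, M_2 = 6, M_3 = 0.
On [0, 1], S(t) = 8 - 9·t + 0·t² + 1·t³.
With t = 3/4: S(3/4) = 107/64.

1.6719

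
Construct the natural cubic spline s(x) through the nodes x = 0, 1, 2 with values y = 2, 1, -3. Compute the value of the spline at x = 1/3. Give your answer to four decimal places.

Put m_i = s'' at the i-th knot. Here h = (1, 1) and Δ = (-1, -4), so the interior equations h_(i-1)·m_(i-1) + 2(h_(i-1)+h_i)·m_i + h_i·m_(i+1) = 6(Δ_i − Δ_(i-1)) read
  1·m_0 + 4·m_1 + 1·m_2 = 6(Δ_1 - Δ_0) = -18
Natural end conditions: m_0 = m_2 = 0.
Forward elimination and back-substitution give m_0 = 0, m_1 = -9/2, m_2 = 0.
On [0, 1], s(x) = 2 - 1/4·x + 0·x² - 3/4·x³.
With x = 1/3: s(1/3) = 17/9.

1.8889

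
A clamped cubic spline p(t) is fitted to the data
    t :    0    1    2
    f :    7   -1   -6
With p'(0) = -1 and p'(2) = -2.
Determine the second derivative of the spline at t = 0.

-26

With M_i denoting the second derivative at x_i, h_i = 1, 1, and Δ_i = (y_(i+1) − y_i)/h_i = -8, -5:
  1·M_0 + 4·M_1 + 1·M_2 = 6(Δ_1 - Δ_0) = 18
Clamped end conditions give two more equations: 2h_0·M_0 + h_0·M_1 = 6(Δ_0 - p'(0)) = -42 and h_1·M_1 + 2h_1·M_2 = 6(p'(2) - Δ_1) = 18.
Solving the tridiagonal system: M_0 = -26, M_1 = 10, M_2 = 4.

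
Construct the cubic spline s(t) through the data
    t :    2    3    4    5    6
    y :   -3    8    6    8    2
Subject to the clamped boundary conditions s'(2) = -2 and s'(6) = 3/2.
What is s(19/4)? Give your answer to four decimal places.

Put σ_i = s'' at the i-th knot. Here h = (1, 1, 1, 1) and Δ = (11, -2, 2, -6), so the interior equations h_(i-1)·σ_(i-1) + 2(h_(i-1)+h_i)·σ_i + h_i·σ_(i+1) = 6(Δ_i − Δ_(i-1)) read
  1·σ_0 + 4·σ_1 + 1·σ_2 = 6(Δ_1 - Δ_0) = -78
  1·σ_1 + 4·σ_2 + 1·σ_3 = 6(Δ_2 - Δ_1) = 24
  1·σ_2 + 4·σ_3 + 1·σ_4 = 6(Δ_3 - Δ_2) = -48
Clamped end conditions give two more equations: 2h_0·σ_0 + h_0·σ_1 = 6(Δ_0 - s'(2)) = 78 and h_3·σ_3 + 2h_3·σ_4 = 6(s'(6) - Δ_3) = 45.
Solving the tridiagonal system: σ_0 = 3301/56, σ_1 = -1117/28, σ_2 = 181/8, σ_3 = -745/28, σ_4 = 2005/56.
On [4, 5], s(t) = 6 - 31/28·(t - 4) + 181/16·(t - 4)² - 919/112·(t - 4)³.
With (t - 4) = 3/4: s(19/4) = 8265/1024.

8.0713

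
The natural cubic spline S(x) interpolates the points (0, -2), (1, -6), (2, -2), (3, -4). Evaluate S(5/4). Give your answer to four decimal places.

Put m_i = S'' at the i-th knot. Here h = (1, 1, 1) and Δ = (-4, 4, -2), so the interior equations h_(i-1)·m_(i-1) + 2(h_(i-1)+h_i)·m_i + h_i·m_(i+1) = 6(Δ_i − Δ_(i-1)) read
  1·m_0 + 4·m_1 + 1·m_2 = 6(Δ_1 - Δ_0) = 48
  1·m_1 + 4·m_2 + 1·m_3 = 6(Δ_2 - Δ_1) = -36
Natural end conditions: m_0 = m_3 = 0.
Solving: m_0 = 0, m_1 = 76/5, m_2 = -64/5, m_3 = 0.
On [1, 2], S(x) = -6 + 16/15·(x - 1) + 38/5·(x - 1)² - 14/3·(x - 1)³.
With (x - 1) = 1/4: S(5/4) = -853/160.

-5.3313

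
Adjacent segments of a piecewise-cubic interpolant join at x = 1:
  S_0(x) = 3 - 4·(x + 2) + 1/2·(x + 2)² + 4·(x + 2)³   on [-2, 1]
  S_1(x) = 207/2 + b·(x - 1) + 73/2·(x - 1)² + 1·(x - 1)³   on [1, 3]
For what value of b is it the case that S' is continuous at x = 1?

S_0'(x) = -4 + 1·(x + 2) + 12·(x + 2)², so S_0'(1) = 107. On the right, S_1'(1) = b, so b = 107.

107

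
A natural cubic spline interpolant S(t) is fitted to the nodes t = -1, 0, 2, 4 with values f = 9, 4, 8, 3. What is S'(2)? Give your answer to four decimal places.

Put M_i = S'' at the i-th knot. Here h = (1, 2, 2) and Δ = (-5, 2, -5/2), so the interior equations h_(i-1)·M_(i-1) + 2(h_(i-1)+h_i)·M_i + h_i·M_(i+1) = 6(Δ_i − Δ_(i-1)) read
  1·M_0 + 6·M_1 + 2·M_2 = 6(Δ_1 - Δ_0) = 42
  2·M_1 + 8·M_2 + 2·M_3 = 6(Δ_2 - Δ_1) = -27
Natural end conditions: M_0 = M_3 = 0.
Forward elimination and back-substitution give M_0 = 0, M_1 = 195/22, M_2 = -123/22, M_3 = 0.
On [2, 4], S'(t) = b_2 + 2c_2·(t - 2) + 3d_2·(t - 2)² with b_2 = Δ_2 - h_2(2M_2 + M_3)/6 = 27/22, c_2 = M_2/2 = -123/44, d_2 = (M_3 - M_2)/(6h_2) = 41/88. So S'(2) = 27/22.

1.2273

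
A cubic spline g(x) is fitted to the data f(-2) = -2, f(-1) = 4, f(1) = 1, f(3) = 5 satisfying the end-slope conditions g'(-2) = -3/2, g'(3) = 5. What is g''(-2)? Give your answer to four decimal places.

Put m_i = g'' at the i-th knot. Here h = (1, 2, 2) and Δ = (6, -3/2, 2), so the interior equations h_(i-1)·m_(i-1) + 2(h_(i-1)+h_i)·m_i + h_i·m_(i+1) = 6(Δ_i − Δ_(i-1)) read
  1·m_0 + 6·m_1 + 2·m_2 = 6(Δ_1 - Δ_0) = -45
  2·m_1 + 8·m_2 + 2·m_3 = 6(Δ_2 - Δ_1) = 21
Clamped end conditions give two more equations: 2h_0·m_0 + h_0·m_1 = 6(Δ_0 - g'(-2)) = 45 and h_2·m_2 + 2h_2·m_3 = 6(g'(3) - Δ_2) = 18.
Solving the tridiagonal system: m_0 = 683/23, m_1 = -331/23, m_2 = 134/23, m_3 = 73/46.

29.6957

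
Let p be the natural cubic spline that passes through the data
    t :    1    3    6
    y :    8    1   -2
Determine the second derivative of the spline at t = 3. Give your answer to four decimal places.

1.5000

Put σ_i = p'' at the i-th knot. Here h = (2, 3) and Δ = (-7/2, -1), so the interior equations h_(i-1)·σ_(i-1) + 2(h_(i-1)+h_i)·σ_i + h_i·σ_(i+1) = 6(Δ_i − Δ_(i-1)) read
  2·σ_0 + 10·σ_1 + 3·σ_2 = 6(Δ_1 - Δ_0) = 15
Natural end conditions: σ_0 = σ_2 = 0.
Solving the tridiagonal system: σ_0 = 0, σ_1 = 3/2, σ_2 = 0.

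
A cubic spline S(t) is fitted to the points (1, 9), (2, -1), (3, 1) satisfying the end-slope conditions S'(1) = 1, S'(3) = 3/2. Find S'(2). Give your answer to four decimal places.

-6.6250

Let M_i = S''(x_i). Step sizes h_i = 1, 1; slopes of the chords Δ_i = (y_(i+1) - y_i)/h_i = -10, 2.
  1·M_0 + 4·M_1 + 1·M_2 = 6(Δ_1 - Δ_0) = 72
Clamped end conditions give two more equations: 2h_0·M_0 + h_0·M_1 = 6(Δ_0 - S'(1)) = -66 and h_1·M_1 + 2h_1·M_2 = 6(S'(3) - Δ_1) = -3.
Solving the tridiagonal system: M_0 = -203/4, M_1 = 71/2, M_2 = -77/4.
On [2, 3], S'(t) = b_1 + 2c_1·(t - 2) + 3d_1·(t - 2)² with b_1 = Δ_1 - h_1(2M_1 + M_2)/6 = -53/8, c_1 = M_1/2 = 71/4, d_1 = (M_2 - M_1)/(6h_1) = -73/8. So S'(2) = -53/8.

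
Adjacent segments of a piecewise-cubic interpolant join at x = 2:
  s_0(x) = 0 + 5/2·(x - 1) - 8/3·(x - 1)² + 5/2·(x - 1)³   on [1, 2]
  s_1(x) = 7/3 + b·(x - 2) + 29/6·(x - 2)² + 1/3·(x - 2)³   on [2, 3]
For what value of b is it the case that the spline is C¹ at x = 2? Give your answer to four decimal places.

4.6667

s_0'(x) = 5/2 - 16/3·(x - 1) + 15/2·(x - 1)², so s_0'(2) = 14/3. On the right, s_1'(2) = b, so b = 14/3.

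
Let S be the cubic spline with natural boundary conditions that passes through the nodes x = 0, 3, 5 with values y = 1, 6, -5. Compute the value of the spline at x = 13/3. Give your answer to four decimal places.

Write σ_i for S''(x_i). With h_i = 3, 2 and divided differences Δ_i = 5/3, -11/2, the continuity of S' gives the tridiagonal system
  3·σ_0 + 10·σ_1 + 2·σ_2 = 6(Δ_1 - Δ_0) = -43
Natural end conditions: σ_0 = σ_2 = 0.
Solving the tridiagonal system: σ_0 = 0, σ_1 = -43/10, σ_2 = 0.
On [3, 5], S(x) = 6 - 79/30·(x - 3) - 43/20·(x - 3)² + 43/120·(x - 3)³.
With (x - 3) = 4/3: S(13/3) = -196/405.

-0.4840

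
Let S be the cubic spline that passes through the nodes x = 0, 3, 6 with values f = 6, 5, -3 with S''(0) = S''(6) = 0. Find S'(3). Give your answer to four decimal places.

-1.5000

Write σ_i for S''(x_i). With h_i = 3, 3 and divided differences Δ_i = -1/3, -8/3, the continuity of S' gives the tridiagonal system
  3·σ_0 + 12·σ_1 + 3·σ_2 = 6(Δ_1 - Δ_0) = -14
Natural end conditions: σ_0 = σ_2 = 0.
Solving the tridiagonal system: σ_0 = 0, σ_1 = -7/6, σ_2 = 0.
On [3, 6], S'(x) = b_1 + 2c_1·(x - 3) + 3d_1·(x - 3)² with b_1 = Δ_1 - h_1(2σ_1 + σ_2)/6 = -3/2, c_1 = σ_1/2 = -7/12, d_1 = (σ_2 - σ_1)/(6h_1) = 7/108. So S'(3) = -3/2.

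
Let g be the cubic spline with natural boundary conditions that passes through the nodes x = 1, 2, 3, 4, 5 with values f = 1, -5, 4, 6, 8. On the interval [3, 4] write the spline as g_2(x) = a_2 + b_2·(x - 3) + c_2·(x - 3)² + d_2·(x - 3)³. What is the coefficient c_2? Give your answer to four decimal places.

Write M_i for g''(x_i). With h_i = 1, 1, 1, 1 and divided differences Δ_i = -6, 9, 2, 2, the continuity of g' gives the tridiagonal system
  1·M_0 + 4·M_1 + 1·M_2 = 6(Δ_1 - Δ_0) = 90
  1·M_1 + 4·M_2 + 1·M_3 = 6(Δ_2 - Δ_1) = -42
  1·M_2 + 4·M_3 + 1·M_4 = 6(Δ_3 - Δ_2) = 0
Natural end conditions: M_0 = M_4 = 0.
Solving the tridiagonal system: M_0 = 0, M_1 = 759/28, M_2 = -129/7, M_3 = 129/28, M_4 = 0.
On [3, 4], with g_2(x) = a_2 + b_2·(x - 3) + c_2·(x - 3)² + d_2·(x - 3)³: c_2 = M_2/2 = -129/14, d_2 = (M_3 - M_2)/(6h_2) = 215/56, b_2 = Δ_2 - h_2(2M_2 + M_3)/6 = 59/8.

-9.2143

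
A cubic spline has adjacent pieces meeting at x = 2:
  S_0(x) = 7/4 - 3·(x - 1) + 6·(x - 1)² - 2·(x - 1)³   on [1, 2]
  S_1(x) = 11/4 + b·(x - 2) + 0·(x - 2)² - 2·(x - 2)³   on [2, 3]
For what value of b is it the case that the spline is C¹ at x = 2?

3

S_0'(x) = -3 + 12·(x - 1) - 6·(x - 1)², so S_0'(2) = 3. On the right, S_1'(2) = b, so b = 3.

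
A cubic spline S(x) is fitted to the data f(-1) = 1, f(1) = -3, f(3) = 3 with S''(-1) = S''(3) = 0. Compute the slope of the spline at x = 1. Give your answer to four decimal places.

Write σ_i for S''(x_i). With h_i = 2, 2 and divided differences Δ_i = -2, 3, the continuity of S' gives the tridiagonal system
  2·σ_0 + 8·σ_1 + 2·σ_2 = 6(Δ_1 - Δ_0) = 30
Natural end conditions: σ_0 = σ_2 = 0.
Solving: σ_0 = 0, σ_1 = 15/4, σ_2 = 0.
On [1, 3], S'(x) = b_1 + 2c_1·(x - 1) + 3d_1·(x - 1)² with b_1 = Δ_1 - h_1(2σ_1 + σ_2)/6 = 1/2, c_1 = σ_1/2 = 15/8, d_1 = (σ_2 - σ_1)/(6h_1) = -5/16. So S'(1) = 1/2.

0.5000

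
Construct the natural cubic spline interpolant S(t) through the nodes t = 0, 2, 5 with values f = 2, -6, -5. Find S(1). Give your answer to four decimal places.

Write M_i for S''(x_i). With h_i = 2, 3 and divided differences Δ_i = -4, 1/3, the continuity of S' gives the tridiagonal system
  2·M_0 + 10·M_1 + 3·M_2 = 6(Δ_1 - Δ_0) = 26
Natural end conditions: M_0 = M_2 = 0.
Hence M_0 = 0, M_1 = 13/5, M_2 = 0.
On [0, 2], S(t) = 2 - 73/15·t + 0·t² + 13/60·t³.
With t = 1: S(1) = -53/20.

-2.6500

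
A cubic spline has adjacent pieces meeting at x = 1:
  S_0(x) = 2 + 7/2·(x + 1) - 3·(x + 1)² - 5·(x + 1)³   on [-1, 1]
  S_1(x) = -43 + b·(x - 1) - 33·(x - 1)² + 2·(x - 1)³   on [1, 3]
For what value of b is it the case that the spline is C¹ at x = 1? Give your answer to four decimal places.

-68.5000

S_0'(x) = 7/2 - 6·(x + 1) - 15·(x + 1)², so S_0'(1) = -137/2. On the right, S_1'(1) = b, so b = -137/2.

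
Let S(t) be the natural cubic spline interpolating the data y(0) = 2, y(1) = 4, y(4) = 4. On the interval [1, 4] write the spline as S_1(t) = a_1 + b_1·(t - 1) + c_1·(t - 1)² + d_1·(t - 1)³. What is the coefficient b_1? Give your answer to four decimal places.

1.5000

With M_i denoting the second derivative at x_i, h_i = 1, 3, and Δ_i = (y_(i+1) − y_i)/h_i = 2, 0:
  1·M_0 + 8·M_1 + 3·M_2 = 6(Δ_1 - Δ_0) = -12
Natural end conditions: M_0 = M_2 = 0.
Forward elimination and back-substitution give M_0 = 0, M_1 = -3/2, M_2 = 0.
On [1, 4], with S_1(t) = a_1 + b_1·(t - 1) + c_1·(t - 1)² + d_1·(t - 1)³: c_1 = M_1/2 = -3/4, d_1 = (M_2 - M_1)/(6h_1) = 1/12, b_1 = Δ_1 - h_1(2M_1 + M_2)/6 = 3/2.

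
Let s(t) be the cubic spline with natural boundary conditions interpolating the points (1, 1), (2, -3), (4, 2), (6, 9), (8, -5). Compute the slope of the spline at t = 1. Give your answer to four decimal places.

-5.0122

Write σ_i for s''(x_i). With h_i = 1, 2, 2, 2 and divided differences Δ_i = -4, 5/2, 7/2, -7, the continuity of s' gives the tridiagonal system
  1·σ_0 + 6·σ_1 + 2·σ_2 = 6(Δ_1 - Δ_0) = 39
  2·σ_1 + 8·σ_2 + 2·σ_3 = 6(Δ_2 - Δ_1) = 6
  2·σ_2 + 8·σ_3 + 2·σ_4 = 6(Δ_3 - Δ_2) = -63
Natural end conditions: σ_0 = σ_4 = 0.
Solving: σ_0 = 0, σ_1 = 249/41, σ_2 = 105/82, σ_3 = -336/41, σ_4 = 0.
On [1, 2], s'(t) = b_0 + 2c_0·(t - 1) + 3d_0·(t - 1)² with b_0 = Δ_0 - h_0(2σ_0 + σ_1)/6 = -411/82, c_0 = σ_0/2 = 0, d_0 = (σ_1 - σ_0)/(6h_0) = 83/82. So s'(1) = -411/82.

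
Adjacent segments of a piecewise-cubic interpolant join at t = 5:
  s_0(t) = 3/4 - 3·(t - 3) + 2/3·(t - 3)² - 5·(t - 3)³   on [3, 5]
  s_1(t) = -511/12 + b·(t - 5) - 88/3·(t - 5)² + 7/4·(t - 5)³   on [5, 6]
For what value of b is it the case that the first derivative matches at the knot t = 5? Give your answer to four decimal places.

s_0'(t) = -3 + 4/3·(t - 3) - 15·(t - 3)², so s_0'(5) = -181/3. On the right, s_1'(5) = b, so b = -181/3.

-60.3333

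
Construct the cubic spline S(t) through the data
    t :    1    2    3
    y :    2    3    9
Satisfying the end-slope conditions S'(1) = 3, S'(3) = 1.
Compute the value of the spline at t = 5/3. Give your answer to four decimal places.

2.3333

Let σ_i = S''(x_i). Step sizes h_i = 1, 1; slopes of the chords Δ_i = (y_(i+1) - y_i)/h_i = 1, 6.
  1·σ_0 + 4·σ_1 + 1·σ_2 = 6(Δ_1 - Δ_0) = 30
Clamped end conditions give two more equations: 2h_0·σ_0 + h_0·σ_1 = 6(Δ_0 - S'(1)) = -12 and h_1·σ_1 + 2h_1·σ_2 = 6(S'(3) - Δ_1) = -30.
Solving: σ_0 = -29/2, σ_1 = 17, σ_2 = -47/2.
On [1, 2], S(t) = 2 + 3·(t - 1) - 29/4·(t - 1)² + 21/4·(t - 1)³.
With (t - 1) = 2/3: S(5/3) = 7/3.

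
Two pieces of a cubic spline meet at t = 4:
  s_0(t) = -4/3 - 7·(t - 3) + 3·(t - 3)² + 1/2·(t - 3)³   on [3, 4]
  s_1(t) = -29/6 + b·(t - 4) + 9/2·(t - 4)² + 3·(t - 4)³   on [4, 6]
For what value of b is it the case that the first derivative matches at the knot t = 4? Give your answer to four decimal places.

0.5000

s_0'(t) = -7 + 6·(t - 3) + 3/2·(t - 3)², so s_0'(4) = 1/2. On the right, s_1'(4) = b, so b = 1/2.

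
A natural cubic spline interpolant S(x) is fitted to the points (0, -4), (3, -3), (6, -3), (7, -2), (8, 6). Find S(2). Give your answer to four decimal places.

-3.3201

With m_i denoting the second derivative at x_i, h_i = 3, 3, 1, 1, and Δ_i = (y_(i+1) − y_i)/h_i = 1/3, 0, 1, 8:
  3·m_0 + 12·m_1 + 3·m_2 = 6(Δ_1 - Δ_0) = -2
  3·m_1 + 8·m_2 + 1·m_3 = 6(Δ_2 - Δ_1) = 6
  1·m_2 + 4·m_3 + 1·m_4 = 6(Δ_3 - Δ_2) = 42
Natural end conditions: m_0 = m_4 = 0.
Solving the tridiagonal system: m_0 = 0, m_1 = -1/42, m_2 = -4/7, m_3 = 149/14, m_4 = 0.
On [0, 3], S(x) = -4 + 29/84·x + 0·x² - 1/756·x³.
With x = 2: S(2) = -1255/378.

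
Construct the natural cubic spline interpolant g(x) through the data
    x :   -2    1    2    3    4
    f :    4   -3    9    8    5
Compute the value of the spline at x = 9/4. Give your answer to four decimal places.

9.9298

Write M_i for g''(x_i). With h_i = 3, 1, 1, 1 and divided differences Δ_i = -7/3, 12, -1, -3, the continuity of g' gives the tridiagonal system
  3·M_0 + 8·M_1 + 1·M_2 = 6(Δ_1 - Δ_0) = 86
  1·M_1 + 4·M_2 + 1·M_3 = 6(Δ_2 - Δ_1) = -78
  1·M_2 + 4·M_3 + 1·M_4 = 6(Δ_3 - Δ_2) = -12
Natural end conditions: M_0 = M_4 = 0.
Forward elimination and back-substitution give M_0 = 0, M_1 = 795/58, M_2 = -686/29, M_3 = 169/58, M_4 = 0.
On [2, 3], g(x) = 9 + 2227/348·(x - 2) - 343/29·(x - 2)² + 1541/348·(x - 2)³.
With (x - 2) = 1/4: g(9/4) = 73719/7424.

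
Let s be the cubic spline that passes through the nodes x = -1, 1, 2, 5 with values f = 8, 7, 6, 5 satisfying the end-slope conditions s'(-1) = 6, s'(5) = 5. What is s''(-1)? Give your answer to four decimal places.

-11.6429

Let m_i = s''(x_i). Step sizes h_i = 2, 1, 3; slopes of the chords Δ_i = (y_(i+1) - y_i)/h_i = -1/2, -1, -1/3.
  2·m_0 + 6·m_1 + 1·m_2 = 6(Δ_1 - Δ_0) = -3
  1·m_1 + 8·m_2 + 3·m_3 = 6(Δ_2 - Δ_1) = 4
Clamped end conditions give two more equations: 2h_0·m_0 + h_0·m_1 = 6(Δ_0 - s'(-1)) = -39 and h_2·m_2 + 2h_2·m_3 = 6(s'(5) - Δ_2) = 32.
Forward elimination and back-substitution give m_0 = -163/14, m_1 = 53/14, m_2 = -17/7, m_3 = 275/42.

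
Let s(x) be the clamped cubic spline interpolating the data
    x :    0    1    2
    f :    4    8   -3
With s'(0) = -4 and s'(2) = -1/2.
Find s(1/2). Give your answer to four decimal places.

6.0156

Write M_i for s''(x_i). With h_i = 1, 1 and divided differences Δ_i = 4, -11, the continuity of s' gives the tridiagonal system
  1·M_0 + 4·M_1 + 1·M_2 = 6(Δ_1 - Δ_0) = -90
Clamped end conditions give two more equations: 2h_0·M_0 + h_0·M_1 = 6(Δ_0 - s'(0)) = 48 and h_1·M_1 + 2h_1·M_2 = 6(s'(2) - Δ_1) = 63.
Solving the tridiagonal system: M_0 = 193/4, M_1 = -97/2, M_2 = 223/4.
On [0, 1], s(x) = 4 - 4·x + 193/8·x² - 129/8·x³.
With x = 1/2: s(1/2) = 385/64.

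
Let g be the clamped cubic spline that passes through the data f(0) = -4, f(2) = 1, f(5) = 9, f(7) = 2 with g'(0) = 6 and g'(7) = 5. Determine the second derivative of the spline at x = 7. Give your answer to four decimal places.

With m_i denoting the second derivative at x_i, h_i = 2, 3, 2, and Δ_i = (y_(i+1) − y_i)/h_i = 5/2, 8/3, -7/2:
  2·m_0 + 10·m_1 + 3·m_2 = 6(Δ_1 - Δ_0) = 1
  3·m_1 + 10·m_2 + 2·m_3 = 6(Δ_2 - Δ_1) = -37
Clamped end conditions give two more equations: 2h_0·m_0 + h_0·m_1 = 6(Δ_0 - g'(0)) = -21 and h_2·m_2 + 2h_2·m_3 = 6(g'(7) - Δ_2) = 51.
Solving the tridiagonal system: m_0 = -349/48, m_1 = 97/24, m_2 = -199/24, m_3 = 811/48.

16.8958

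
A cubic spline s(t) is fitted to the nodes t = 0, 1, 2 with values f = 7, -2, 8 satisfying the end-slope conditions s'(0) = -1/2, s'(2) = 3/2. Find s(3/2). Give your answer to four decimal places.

2.8750

Write M_i for s''(x_i). With h_i = 1, 1 and divided differences Δ_i = -9, 10, the continuity of s' gives the tridiagonal system
  1·M_0 + 4·M_1 + 1·M_2 = 6(Δ_1 - Δ_0) = 114
Clamped end conditions give two more equations: 2h_0·M_0 + h_0·M_1 = 6(Δ_0 - s'(0)) = -51 and h_1·M_1 + 2h_1·M_2 = 6(s'(2) - Δ_1) = -51.
Solving: M_0 = -53, M_1 = 55, M_2 = -53.
On [1, 2], s(t) = -2 + 1/2·(t - 1) + 55/2·(t - 1)² - 18·(t - 1)³.
With (t - 1) = 1/2: s(3/2) = 23/8.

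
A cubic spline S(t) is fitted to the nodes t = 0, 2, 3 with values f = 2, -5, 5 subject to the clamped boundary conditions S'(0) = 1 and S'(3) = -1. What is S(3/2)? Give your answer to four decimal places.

-6.1797

Write m_i for S''(x_i). With h_i = 2, 1 and divided differences Δ_i = -7/2, 10, the continuity of S' gives the tridiagonal system
  2·m_0 + 6·m_1 + 1·m_2 = 6(Δ_1 - Δ_0) = 81
Clamped end conditions give two more equations: 2h_0·m_0 + h_0·m_1 = 6(Δ_0 - S'(0)) = -27 and h_1·m_1 + 2h_1·m_2 = 6(S'(3) - Δ_1) = -66.
Solving: m_0 = -251/12, m_1 = 85/3, m_2 = -283/6.
On [0, 2], S(t) = 2 + 1·t - 251/24·t² + 197/48·t³.
With t = 3/2: S(3/2) = -791/128.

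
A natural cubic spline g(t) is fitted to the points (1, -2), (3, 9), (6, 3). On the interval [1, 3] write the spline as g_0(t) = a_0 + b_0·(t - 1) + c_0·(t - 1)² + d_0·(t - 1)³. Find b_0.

Let m_i = g''(x_i). Step sizes h_i = 2, 3; slopes of the chords Δ_i = (y_(i+1) - y_i)/h_i = 11/2, -2.
  2·m_0 + 10·m_1 + 3·m_2 = 6(Δ_1 - Δ_0) = -45
Natural end conditions: m_0 = m_2 = 0.
Forward elimination and back-substitution give m_0 = 0, m_1 = -9/2, m_2 = 0.
On [1, 3], with g_0(t) = a_0 + b_0·(t - 1) + c_0·(t - 1)² + d_0·(t - 1)³: c_0 = m_0/2 = 0, d_0 = (m_1 - m_0)/(6h_0) = -3/8, b_0 = Δ_0 - h_0(2m_0 + m_1)/6 = 7.

7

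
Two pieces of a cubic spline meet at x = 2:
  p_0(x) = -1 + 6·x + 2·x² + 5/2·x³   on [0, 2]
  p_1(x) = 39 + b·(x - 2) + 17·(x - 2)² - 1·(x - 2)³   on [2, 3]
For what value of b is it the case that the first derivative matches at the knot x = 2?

p_0'(x) = 6 + 4·x + 15/2·x², so p_0'(2) = 44. On the right, p_1'(2) = b, so b = 44.

44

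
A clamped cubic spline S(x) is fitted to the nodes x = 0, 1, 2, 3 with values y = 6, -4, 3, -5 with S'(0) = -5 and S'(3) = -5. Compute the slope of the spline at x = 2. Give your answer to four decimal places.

0.8000

Let m_i = S''(x_i). Step sizes h_i = 1, 1, 1; slopes of the chords Δ_i = (y_(i+1) - y_i)/h_i = -10, 7, -8.
  1·m_0 + 4·m_1 + 1·m_2 = 6(Δ_1 - Δ_0) = 102
  1·m_1 + 4·m_2 + 1·m_3 = 6(Δ_2 - Δ_1) = -90
Clamped end conditions give two more equations: 2h_0·m_0 + h_0·m_1 = 6(Δ_0 - S'(0)) = -30 and h_2·m_2 + 2h_2·m_3 = 6(S'(3) - Δ_2) = 18.
Solving: m_0 = -188/5, m_1 = 226/5, m_2 = -206/5, m_3 = 148/5.
On [2, 3], S'(x) = b_2 + 2c_2·(x - 2) + 3d_2·(x - 2)² with b_2 = Δ_2 - h_2(2m_2 + m_3)/6 = 4/5, c_2 = m_2/2 = -103/5, d_2 = (m_3 - m_2)/(6h_2) = 59/5. So S'(2) = 4/5.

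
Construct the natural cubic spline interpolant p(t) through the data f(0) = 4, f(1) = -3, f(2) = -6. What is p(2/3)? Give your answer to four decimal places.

With M_i denoting the second derivative at x_i, h_i = 1, 1, and Δ_i = (y_(i+1) − y_i)/h_i = -7, -3:
  1·M_0 + 4·M_1 + 1·M_2 = 6(Δ_1 - Δ_0) = 24
Natural end conditions: M_0 = M_2 = 0.
Solving: M_0 = 0, M_1 = 6, M_2 = 0.
On [0, 1], p(t) = 4 - 8·t + 0·t² + 1·t³.
With t = 2/3: p(2/3) = -28/27.

-1.0370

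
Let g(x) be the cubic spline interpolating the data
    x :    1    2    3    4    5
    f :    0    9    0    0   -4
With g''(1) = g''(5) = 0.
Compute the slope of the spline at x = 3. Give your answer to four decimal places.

-6.2500

With M_i denoting the second derivative at x_i, h_i = 1, 1, 1, 1, and Δ_i = (y_(i+1) − y_i)/h_i = 9, -9, 0, -4:
  1·M_0 + 4·M_1 + 1·M_2 = 6(Δ_1 - Δ_0) = -108
  1·M_1 + 4·M_2 + 1·M_3 = 6(Δ_2 - Δ_1) = 54
  1·M_2 + 4·M_3 + 1·M_4 = 6(Δ_3 - Δ_2) = -24
Natural end conditions: M_0 = M_4 = 0.
Forward elimination and back-substitution give M_0 = 0, M_1 = -465/14, M_2 = 174/7, M_3 = -171/14, M_4 = 0.
On [3, 4], g'(x) = b_2 + 2c_2·(x - 3) + 3d_2·(x - 3)² with b_2 = Δ_2 - h_2(2M_2 + M_3)/6 = -25/4, c_2 = M_2/2 = 87/7, d_2 = (M_3 - M_2)/(6h_2) = -173/28. So g'(3) = -25/4.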